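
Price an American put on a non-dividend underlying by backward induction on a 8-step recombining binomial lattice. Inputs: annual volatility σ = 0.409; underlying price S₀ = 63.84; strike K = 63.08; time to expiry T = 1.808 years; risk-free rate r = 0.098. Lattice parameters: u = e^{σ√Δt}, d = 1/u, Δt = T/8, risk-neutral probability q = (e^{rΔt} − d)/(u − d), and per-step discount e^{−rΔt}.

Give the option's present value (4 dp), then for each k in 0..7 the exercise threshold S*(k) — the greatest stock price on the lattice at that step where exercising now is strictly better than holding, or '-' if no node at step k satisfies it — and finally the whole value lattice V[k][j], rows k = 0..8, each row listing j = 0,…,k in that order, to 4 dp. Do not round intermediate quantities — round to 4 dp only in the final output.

price = 9.0335
boundary = - - 43.2721 35.6258 43.2721 35.6258 43.2721 52.5594
tree:
9.0335
13.5996 5.0224
19.8079 8.2041 2.1716
27.4542 12.9954 3.9391 0.5607
33.7493 19.8079 6.9898 1.1669 0.0000
38.9321 27.4542 12.0325 2.4287 0.0000 0.0000
43.1991 33.7493 19.8079 5.0548 0.0000 0.0000 0.0000
46.7120 38.9321 27.4542 10.5206 0.0000 0.0000 0.0000 0.0000
49.6043 43.1991 33.7493 19.8079 0.0000 0.0000 0.0000 0.0000 0.0000

params: Δt=0.22600 u=1.21463 d=0.82330 q=0.50877 e^(-rΔt)=0.97810
t_8 payoffs: 49.6043 43.1991 33.7493 19.8079 0.0000 0.0000 0.0000 0.0000 0.0000
t_7: node(7,0) S=16.3680 payoff=46.7120 vs cont=45.3303 → 46.7120 [stop]  node(7,1) S=24.1479 payoff=38.9321 vs cont=37.5503 → 38.9321 [stop]  node(7,2) S=35.6258 payoff=27.4542 vs cont=26.0724 → 27.4542 [stop]  node(7,3) S=52.5594 payoff=10.5206 vs cont=9.5171 → 10.5206 [stop]  node(7,4) S=77.5417 payoff=0.0000 vs cont=0.0000 → 0.0000 [wait]  node(7,5) S=114.3986 payoff=0.0000 vs cont=0.0000 → 0.0000 [wait]  node(7,6) S=168.7742 payoff=0.0000 vs cont=0.0000 → 0.0000 [wait]  node(7,7) S=248.9954 payoff=0.0000 vs cont=0.0000 → 0.0000 [wait]  ⇒ S*(7)=52.5594
t_6: node(6,0) S=19.8809 payoff=43.1991 vs cont=41.8173 → 43.1991 [stop]  node(6,1) S=29.3307 payoff=33.7493 vs cont=32.3676 → 33.7493 [stop]  node(6,2) S=43.2721 payoff=19.8079 vs cont=18.4262 → 19.8079 [stop]  node(6,3) S=63.8400 payoff=0.0000 vs cont=5.0548 → 5.0548 [wait]  node(6,4) S=94.1842 payoff=0.0000 vs cont=0.0000 → 0.0000 [wait]  node(6,5) S=138.9516 payoff=0.0000 vs cont=0.0000 → 0.0000 [wait]  node(6,6) S=204.9976 payoff=0.0000 vs cont=0.0000 → 0.0000 [wait]  ⇒ S*(6)=43.2721
t_5: node(5,0) S=24.1479 payoff=38.9321 vs cont=37.5503 → 38.9321 [stop]  node(5,1) S=35.6258 payoff=27.4542 vs cont=26.0724 → 27.4542 [stop]  node(5,2) S=52.5594 payoff=10.5206 vs cont=12.0325 → 12.0325 [wait]  node(5,3) S=77.5417 payoff=0.0000 vs cont=2.4287 → 2.4287 [wait]  node(5,4) S=114.3986 payoff=0.0000 vs cont=0.0000 → 0.0000 [wait]  node(5,5) S=168.7742 payoff=0.0000 vs cont=0.0000 → 0.0000 [wait]  ⇒ S*(5)=35.6258
t_4: node(4,0) S=29.3307 payoff=33.7493 vs cont=32.3676 → 33.7493 [stop]  node(4,1) S=43.2721 payoff=19.8079 vs cont=19.1786 → 19.8079 [stop]  node(4,2) S=63.8400 payoff=0.0000 vs cont=6.9898 → 6.9898 [wait]  node(4,3) S=94.1842 payoff=0.0000 vs cont=1.1669 → 1.1669 [wait]  node(4,4) S=138.9516 payoff=0.0000 vs cont=0.0000 → 0.0000 [wait]  ⇒ S*(4)=43.2721
t_3: node(3,0) S=35.6258 payoff=27.4542 vs cont=26.0724 → 27.4542 [stop]  node(3,1) S=52.5594 payoff=10.5206 vs cont=12.9954 → 12.9954 [wait]  node(3,2) S=77.5417 payoff=0.0000 vs cont=3.9391 → 3.9391 [wait]  node(3,3) S=114.3986 payoff=0.0000 vs cont=0.5607 → 0.5607 [wait]  ⇒ S*(3)=35.6258
t_2: node(2,0) S=43.2721 payoff=19.8079 vs cont=19.6577 → 19.8079 [stop]  node(2,1) S=63.8400 payoff=0.0000 vs cont=8.2041 → 8.2041 [wait]  node(2,2) S=94.1842 payoff=0.0000 vs cont=2.1716 → 2.1716 [wait]  ⇒ S*(2)=43.2721
t_1: node(1,0) S=52.5594 payoff=10.5206 vs cont=13.5996 → 13.5996 [wait]  node(1,1) S=77.5417 payoff=0.0000 vs cont=5.0224 → 5.0224 [wait]  ⇒ S*(1)=-
t_0: node(0,0) S=63.8400 payoff=0.0000 vs cont=9.0335 → 9.0335 [wait]  ⇒ S*(0)=-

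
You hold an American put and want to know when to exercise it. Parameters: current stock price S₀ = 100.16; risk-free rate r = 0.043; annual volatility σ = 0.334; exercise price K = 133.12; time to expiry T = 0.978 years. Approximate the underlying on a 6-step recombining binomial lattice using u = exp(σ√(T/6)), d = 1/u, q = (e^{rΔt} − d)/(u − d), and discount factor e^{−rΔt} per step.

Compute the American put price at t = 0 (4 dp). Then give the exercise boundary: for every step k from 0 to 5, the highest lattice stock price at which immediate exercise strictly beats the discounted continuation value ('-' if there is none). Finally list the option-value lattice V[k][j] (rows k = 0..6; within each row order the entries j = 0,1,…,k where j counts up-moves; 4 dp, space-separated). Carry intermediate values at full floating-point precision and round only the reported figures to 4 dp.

price = 34.4161
boundary = - 87.5248 76.4835 87.5248 100.1600 114.6192
tree:
34.4161
45.5952 23.3809
56.6365 33.4529 13.3295
66.2849 45.5952 21.4108 5.1872
74.7161 56.6365 32.9600 9.8081 0.4966
82.0838 66.2849 45.5952 18.5008 0.9851 0.0000
88.5220 74.7161 56.6365 32.9600 1.9542 0.0000 0.0000

Δt=0.16300, u=1.14436, d=0.87385, q=0.49234, disc=e^(-rΔt)=0.99302
k=6 terminal: V=max(K-S,0) → 88.5220 74.7161 56.6365 32.9600 1.9542 0.0000 0.0000
k=5: j=0 S=51.0362 intr=82.0838 cont=81.1540 V=82.0838[EX]; j=1 S=66.8351 intr=66.2849 cont=65.3551 V=66.2849[EX]; j=2 S=87.5248 intr=45.5952 cont=44.6654 V=45.5952[EX]; j=3 S=114.6192 intr=18.5008 cont=17.5710 V=18.5008[EX]; j=4 S=150.1011 intr=0.0000 cont=0.9851 V=0.9851[hold]; j=5 S=196.5668 intr=0.0000 cont=0.0000 V=0.0000[hold]  S*(5)=114.6192
k=4: j=0 S=58.4039 intr=74.7161 cont=73.7864 V=74.7161[EX]; j=1 S=76.4835 intr=56.6365 cont=55.7067 V=56.6365[EX]; j=2 S=100.1600 intr=32.9600 cont=32.0302 V=32.9600[EX]; j=3 S=131.1658 intr=1.9542 cont=9.8081 V=9.8081[hold]; j=4 S=171.7699 intr=0.0000 cont=0.4966 V=0.4966[hold]  S*(4)=100.1600
k=3: j=0 S=66.8351 intr=66.2849 cont=65.3551 V=66.2849[EX]; j=1 S=87.5248 intr=45.5952 cont=44.6654 V=45.5952[EX]; j=2 S=114.6192 intr=18.5008 cont=21.4108 V=21.4108[hold]; j=3 S=150.1011 intr=0.0000 cont=5.1872 V=5.1872[hold]  S*(3)=87.5248
k=2: j=0 S=76.4835 intr=56.6365 cont=55.7067 V=56.6365[EX]; j=1 S=100.1600 intr=32.9600 cont=33.4529 V=33.4529[hold]; j=2 S=131.1658 intr=1.9542 cont=13.3295 V=13.3295[hold]  S*(2)=76.4835
k=1: j=0 S=87.5248 intr=45.5952 cont=44.9064 V=45.5952[EX]; j=1 S=114.6192 intr=18.5008 cont=23.3809 V=23.3809[hold]  S*(1)=87.5248
k=0: j=0 S=100.1600 intr=32.9600 cont=34.4161 V=34.4161[hold]  S*(0)=-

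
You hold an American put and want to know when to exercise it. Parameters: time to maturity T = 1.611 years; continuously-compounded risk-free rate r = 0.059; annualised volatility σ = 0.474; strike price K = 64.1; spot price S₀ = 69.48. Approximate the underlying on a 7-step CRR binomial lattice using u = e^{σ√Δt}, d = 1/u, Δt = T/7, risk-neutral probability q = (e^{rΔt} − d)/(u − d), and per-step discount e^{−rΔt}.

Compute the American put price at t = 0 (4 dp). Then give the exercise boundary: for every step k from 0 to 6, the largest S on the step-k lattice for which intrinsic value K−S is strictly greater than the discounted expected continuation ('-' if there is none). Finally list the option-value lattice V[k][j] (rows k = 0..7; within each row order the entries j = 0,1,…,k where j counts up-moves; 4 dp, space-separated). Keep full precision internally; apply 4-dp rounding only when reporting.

params: Δt=0.23014 u=1.25532 d=0.79661 q=0.47320 e^(-rΔt)=0.98651
t_7 payoffs: 49.9560 41.8114 28.9769 8.7517 0.0000 0.0000 0.0000 0.0000
t_6: node(6,0) S=17.7552 payoff=46.3448 vs cont=45.4803 → 46.3448 [stop]  node(6,1) S=27.9794 payoff=36.1206 vs cont=35.2561 → 36.1206 [stop]  node(6,2) S=44.0909 payoff=20.0091 vs cont=19.1446 → 20.0091 [stop]  node(6,3) S=69.4800 payoff=0.0000 vs cont=4.5482 → 4.5482 [wait]  node(6,4) S=109.4891 payoff=0.0000 vs cont=0.0000 → 0.0000 [wait]  node(6,5) S=172.5369 payoff=0.0000 vs cont=0.0000 → 0.0000 [wait]  node(6,6) S=271.8898 payoff=0.0000 vs cont=0.0000 → 0.0000 [wait]  ⇒ S*(6)=44.0909
t_5: node(5,0) S=22.2886 payoff=41.8114 vs cont=40.9469 → 41.8114 [stop]  node(5,1) S=35.1231 payoff=28.9769 vs cont=28.1124 → 28.9769 [stop]  node(5,2) S=55.3483 payoff=8.7517 vs cont=12.5219 → 12.5219 [wait]  node(5,3) S=87.2198 payoff=0.0000 vs cont=2.3637 → 2.3637 [wait]  node(5,4) S=137.4442 payoff=0.0000 vs cont=0.0000 → 0.0000 [wait]  node(5,5) S=216.5895 payoff=0.0000 vs cont=0.0000 → 0.0000 [wait]  ⇒ S*(5)=35.1231
t_4: node(4,0) S=27.9794 payoff=36.1206 vs cont=35.2561 → 36.1206 [stop]  node(4,1) S=44.0909 payoff=20.0091 vs cont=20.9046 → 20.9046 [wait]  node(4,2) S=69.4800 payoff=0.0000 vs cont=7.6110 → 7.6110 [wait]  node(4,3) S=109.4891 payoff=0.0000 vs cont=1.2284 → 1.2284 [wait]  node(4,4) S=172.5369 payoff=0.0000 vs cont=0.0000 → 0.0000 [wait]  ⇒ S*(4)=27.9794
t_3: node(3,0) S=35.1231 payoff=28.9769 vs cont=28.5304 → 28.9769 [stop]  node(3,1) S=55.3483 payoff=8.7517 vs cont=14.4170 → 14.4170 [wait]  node(3,2) S=87.2198 payoff=0.0000 vs cont=4.5288 → 4.5288 [wait]  node(3,3) S=137.4442 payoff=0.0000 vs cont=0.6384 → 0.6384 [wait]  ⇒ S*(3)=35.1231
t_2: node(2,0) S=44.0909 payoff=20.0091 vs cont=21.7893 → 21.7893 [wait]  node(2,1) S=69.4800 payoff=0.0000 vs cont=9.6066 → 9.6066 [wait]  node(2,2) S=109.4891 payoff=0.0000 vs cont=2.6516 → 2.6516 [wait]  ⇒ S*(2)=-
t_1: node(1,0) S=55.3483 payoff=8.7517 vs cont=15.8083 → 15.8083 [wait]  node(1,1) S=87.2198 payoff=0.0000 vs cont=6.2304 → 6.2304 [wait]  ⇒ S*(1)=-
t_0: node(0,0) S=69.4800 payoff=0.0000 vs cont=11.1240 → 11.1240 [wait]  ⇒ S*(0)=-

price = 11.1240
boundary = - - - 35.1231 27.9794 35.1231 44.0909
tree:
11.1240
15.8083 6.2304
21.7893 9.6066 2.6516
28.9769 14.4170 4.5288 0.6384
36.1206 20.9046 7.6110 1.2284 0.0000
41.8114 28.9769 12.5219 2.3637 0.0000 0.0000
46.3448 36.1206 20.0091 4.5482 0.0000 0.0000 0.0000
49.9560 41.8114 28.9769 8.7517 0.0000 0.0000 0.0000 0.0000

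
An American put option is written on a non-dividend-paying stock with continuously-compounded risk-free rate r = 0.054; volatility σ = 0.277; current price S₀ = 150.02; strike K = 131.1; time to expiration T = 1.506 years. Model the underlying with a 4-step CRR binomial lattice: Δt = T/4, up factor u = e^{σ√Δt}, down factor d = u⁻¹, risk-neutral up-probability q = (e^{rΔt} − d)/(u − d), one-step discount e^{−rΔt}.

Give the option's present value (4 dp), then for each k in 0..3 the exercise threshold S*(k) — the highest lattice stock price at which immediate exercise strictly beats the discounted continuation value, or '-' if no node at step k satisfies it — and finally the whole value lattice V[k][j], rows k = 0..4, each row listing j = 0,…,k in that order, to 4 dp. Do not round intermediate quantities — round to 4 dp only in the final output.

price = 8.2317
boundary = - - - 90.0955
tree:
8.2317
14.6653 2.5656
25.2055 5.4292 0.0000
41.0045 11.4892 0.0000 0.0000
55.0870 24.3130 0.0000 0.0000 0.0000

Δt=0.37650, u=1.18526, d=0.84369, q=0.51774, disc=e^(-rΔt)=0.97987
k=4 terminal: V=max(K-S,0) → 55.0870 24.3130 0.0000 0.0000 0.0000
k=3: j=0 S=90.0955 intr=41.0045 cont=38.3660 V=41.0045[EX]; j=1 S=126.5709 intr=4.5291 cont=11.4892 V=11.4892[hold]; j=2 S=177.8134 intr=0.0000 cont=0.0000 V=0.0000[hold]; j=3 S=249.8016 intr=0.0000 cont=0.0000 V=0.0000[hold]  S*(3)=90.0955
k=2: j=0 S=106.7870 intr=24.3130 cont=25.2055 V=25.2055[hold]; j=1 S=150.0200 intr=0.0000 cont=5.4292 V=5.4292[hold]; j=2 S=210.7559 intr=0.0000 cont=0.0000 V=0.0000[hold]  S*(2)=-
k=1: j=0 S=126.5709 intr=4.5291 cont=14.6653 V=14.6653[hold]; j=1 S=177.8134 intr=0.0000 cont=2.5656 V=2.5656[hold]  S*(1)=-
k=0: j=0 S=150.0200 intr=0.0000 cont=8.2317 V=8.2317[hold]  S*(0)=-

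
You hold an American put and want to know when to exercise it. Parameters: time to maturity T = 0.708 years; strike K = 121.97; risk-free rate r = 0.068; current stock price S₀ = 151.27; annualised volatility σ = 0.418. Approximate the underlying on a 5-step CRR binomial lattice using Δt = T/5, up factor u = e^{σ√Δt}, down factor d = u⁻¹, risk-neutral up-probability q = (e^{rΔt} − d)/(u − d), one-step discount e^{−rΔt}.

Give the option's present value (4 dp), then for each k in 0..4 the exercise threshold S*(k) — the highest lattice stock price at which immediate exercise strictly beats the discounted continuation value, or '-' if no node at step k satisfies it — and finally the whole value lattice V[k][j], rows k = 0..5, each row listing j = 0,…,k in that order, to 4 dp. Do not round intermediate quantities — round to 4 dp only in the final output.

price = 6.1234
boundary = - - - 94.3668 80.6321
tree:
6.1234
10.4388 1.7774
17.3137 3.5284 0.0000
27.6032 7.0044 0.0000 0.0000
41.3379 13.9048 0.0000 0.0000 0.0000
53.0736 27.6032 0.0000 0.0000 0.0000 0.0000

params: Δt=0.14160 u=1.17034 d=0.85445 q=0.49139 e^(-rΔt)=0.99042
t_5 payoffs: 53.0736 27.6032 0.0000 0.0000 0.0000 0.0000
t_4: node(4,0) S=80.6321 payoff=41.3379 vs cont=40.1691 → 41.3379 [stop]  node(4,1) S=110.4410 payoff=11.5290 vs cont=13.9048 → 13.9048 [wait]  node(4,2) S=151.2700 payoff=0.0000 vs cont=0.0000 → 0.0000 [wait]  node(4,3) S=207.1931 payoff=0.0000 vs cont=0.0000 → 0.0000 [wait]  node(4,4) S=283.7905 payoff=0.0000 vs cont=0.0000 → 0.0000 [wait]  ⇒ S*(4)=80.6321
t_3: node(3,0) S=94.3668 payoff=27.6032 vs cont=27.5907 → 27.6032 [stop]  node(3,1) S=129.2533 payoff=0.0000 vs cont=7.0044 → 7.0044 [wait]  node(3,2) S=177.0370 payoff=0.0000 vs cont=0.0000 → 0.0000 [wait]  node(3,3) S=242.4859 payoff=0.0000 vs cont=0.0000 → 0.0000 [wait]  ⇒ S*(3)=94.3668
t_2: node(2,0) S=110.4410 payoff=11.5290 vs cont=17.3137 → 17.3137 [wait]  node(2,1) S=151.2700 payoff=0.0000 vs cont=3.5284 → 3.5284 [wait]  node(2,2) S=207.1931 payoff=0.0000 vs cont=0.0000 → 0.0000 [wait]  ⇒ S*(2)=-
t_1: node(1,0) S=129.2533 payoff=0.0000 vs cont=10.4388 → 10.4388 [wait]  node(1,1) S=177.0370 payoff=0.0000 vs cont=1.7774 → 1.7774 [wait]  ⇒ S*(1)=-
t_0: node(0,0) S=151.2700 payoff=0.0000 vs cont=6.1234 → 6.1234 [wait]  ⇒ S*(0)=-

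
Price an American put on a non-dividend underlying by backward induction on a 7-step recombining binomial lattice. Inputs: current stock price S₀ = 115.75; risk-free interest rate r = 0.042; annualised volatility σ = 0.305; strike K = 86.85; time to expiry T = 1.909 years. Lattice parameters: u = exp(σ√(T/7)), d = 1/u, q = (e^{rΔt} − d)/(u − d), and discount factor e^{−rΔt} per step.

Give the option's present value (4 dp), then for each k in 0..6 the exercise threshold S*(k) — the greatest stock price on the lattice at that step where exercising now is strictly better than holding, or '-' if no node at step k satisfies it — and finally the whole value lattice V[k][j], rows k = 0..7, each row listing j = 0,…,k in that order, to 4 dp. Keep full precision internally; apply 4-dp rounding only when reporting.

Δt=0.27271  u=1.17266  d=0.85276  q=0.49628  discount=0.98861
step 7 (expiry): payoffs max(K−S,0) = 48.8916 34.6519 15.0704 0.0000 0.0000 0.0000 0.0000 0.0000
step 6: (k=6,j=0): S=44.5125, (K−S)⁺=42.3375, hold=41.3484 ⇒ V=42.3375 exercise | (k=6,j=1): S=61.2108, (K−S)⁺=25.6392, hold=24.6501 ⇒ V=25.6392 exercise | (k=6,j=2): S=84.1733, (K−S)⁺=2.6767, hold=7.5049 ⇒ V=7.5049 continue | (k=6,j=3): S=115.7500, (K−S)⁺=0.0000, hold=0.0000 ⇒ V=0.0000 continue | (k=6,j=4): S=159.1723, (K−S)⁺=0.0000, hold=0.0000 ⇒ V=0.0000 continue | (k=6,j=5): S=218.8840, (K−S)⁺=0.0000, hold=0.0000 ⇒ V=0.0000 continue | (k=6,j=6): S=300.9958, (K−S)⁺=0.0000, hold=0.0000 ⇒ V=0.0000 continue  boundary S*=61.2108
step 5: (k=5,j=0): S=52.1981, (K−S)⁺=34.6519, hold=33.6628 ⇒ V=34.6519 exercise | (k=5,j=1): S=71.7796, (K−S)⁺=15.0704, hold=16.4501 ⇒ V=16.4501 continue | (k=5,j=2): S=98.7070, (K−S)⁺=0.0000, hold=3.7373 ⇒ V=3.7373 continue | (k=5,j=3): S=135.7357, (K−S)⁺=0.0000, hold=0.0000 ⇒ V=0.0000 continue | (k=5,j=4): S=186.6555, (K−S)⁺=0.0000, hold=0.0000 ⇒ V=0.0000 continue | (k=5,j=5): S=256.6771, (K−S)⁺=0.0000, hold=0.0000 ⇒ V=0.0000 continue  boundary S*=52.1981
step 4: (k=4,j=0): S=61.2108, (K−S)⁺=25.6392, hold=25.3270 ⇒ V=25.6392 exercise | (k=4,j=1): S=84.1733, (K−S)⁺=2.6767, hold=10.0256 ⇒ V=10.0256 continue | (k=4,j=2): S=115.7500, (K−S)⁺=0.0000, hold=1.8611 ⇒ V=1.8611 continue | (k=4,j=3): S=159.1723, (K−S)⁺=0.0000, hold=0.0000 ⇒ V=0.0000 continue | (k=4,j=4): S=218.8840, (K−S)⁺=0.0000, hold=0.0000 ⇒ V=0.0000 continue  boundary S*=61.2108
step 3: (k=3,j=0): S=71.7796, (K−S)⁺=15.0704, hold=17.6868 ⇒ V=17.6868 continue | (k=3,j=1): S=98.7070, (K−S)⁺=0.0000, hold=5.9057 ⇒ V=5.9057 continue | (k=3,j=2): S=135.7357, (K−S)⁺=0.0000, hold=0.9268 ⇒ V=0.9268 continue | (k=3,j=3): S=186.6555, (K−S)⁺=0.0000, hold=0.0000 ⇒ V=0.0000 continue  boundary S*=-
step 2: (k=2,j=0): S=84.1733, (K−S)⁺=2.6767, hold=11.7053 ⇒ V=11.7053 continue | (k=2,j=1): S=115.7500, (K−S)⁺=0.0000, hold=3.3957 ⇒ V=3.3957 continue | (k=2,j=2): S=159.1723, (K−S)⁺=0.0000, hold=0.4615 ⇒ V=0.4615 continue  boundary S*=-
step 1: (k=1,j=0): S=98.7070, (K−S)⁺=0.0000, hold=7.4951 ⇒ V=7.4951 continue | (k=1,j=1): S=135.7357, (K−S)⁺=0.0000, hold=1.9175 ⇒ V=1.9175 continue  boundary S*=-
step 0: (k=0,j=0): S=115.7500, (K−S)⁺=0.0000, hold=4.6732 ⇒ V=4.6732 continue  boundary S*=-

price = 4.6732
boundary = - - - - 61.2108 52.1981 61.2108
tree:
4.6732
7.4951 1.9175
11.7053 3.3957 0.4615
17.6868 5.9057 0.9268 0.0000
25.6392 10.0256 1.8611 0.0000 0.0000
34.6519 16.4501 3.7373 0.0000 0.0000 0.0000
42.3375 25.6392 7.5049 0.0000 0.0000 0.0000 0.0000
48.8916 34.6519 15.0704 0.0000 0.0000 0.0000 0.0000 0.0000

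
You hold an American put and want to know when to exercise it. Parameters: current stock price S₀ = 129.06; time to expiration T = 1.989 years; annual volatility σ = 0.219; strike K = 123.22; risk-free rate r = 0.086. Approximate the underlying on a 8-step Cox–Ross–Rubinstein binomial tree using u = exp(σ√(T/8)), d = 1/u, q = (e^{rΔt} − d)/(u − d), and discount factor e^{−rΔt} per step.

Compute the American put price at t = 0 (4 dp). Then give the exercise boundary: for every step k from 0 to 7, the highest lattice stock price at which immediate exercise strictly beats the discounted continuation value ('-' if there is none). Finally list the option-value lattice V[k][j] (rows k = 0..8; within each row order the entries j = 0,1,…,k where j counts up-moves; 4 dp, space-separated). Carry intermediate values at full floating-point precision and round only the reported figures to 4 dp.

params: Δt=0.24863 u=1.11538 d=0.89655 q=0.57149 e^(-rΔt)=0.97885
t_8 payoffs: 69.3438 56.1936 39.8337 19.4808 0.0000 0.0000 0.0000 0.0000 0.0000
t_7: node(7,0) S=60.0927 payoff=63.1273 vs cont=60.5206 → 63.1273 [stop]  node(7,1) S=74.7602 payoff=48.4598 vs cont=45.8531 → 48.4598 [stop]  node(7,2) S=93.0077 payoff=30.2123 vs cont=27.6056 → 30.2123 [stop]  node(7,3) S=115.7091 payoff=7.5109 vs cont=8.1711 → 8.1711 [wait]  node(7,4) S=143.9514 payoff=0.0000 vs cont=0.0000 → 0.0000 [wait]  node(7,5) S=179.0872 payoff=0.0000 vs cont=0.0000 → 0.0000 [wait]  node(7,6) S=222.7989 payoff=0.0000 vs cont=0.0000 → 0.0000 [wait]  node(7,7) S=277.1799 payoff=0.0000 vs cont=0.0000 → 0.0000 [wait]  ⇒ S*(7)=93.0077
t_6: node(6,0) S=67.0264 payoff=56.1936 vs cont=53.5869 → 56.1936 [stop]  node(6,1) S=83.3863 payoff=39.8337 vs cont=37.2270 → 39.8337 [stop]  node(6,2) S=103.7392 payoff=19.4808 vs cont=17.2434 → 19.4808 [stop]  node(6,3) S=129.0600 payoff=0.0000 vs cont=3.4274 → 3.4274 [wait]  node(6,4) S=160.5611 payoff=0.0000 vs cont=0.0000 → 0.0000 [wait]  node(6,5) S=199.7509 payoff=0.0000 vs cont=0.0000 → 0.0000 [wait]  node(6,6) S=248.5063 payoff=0.0000 vs cont=0.0000 → 0.0000 [wait]  ⇒ S*(6)=103.7392
t_5: node(5,0) S=74.7602 payoff=48.4598 vs cont=45.8531 → 48.4598 [stop]  node(5,1) S=93.0077 payoff=30.2123 vs cont=27.6056 → 30.2123 [stop]  node(5,2) S=115.7091 payoff=7.5109 vs cont=10.0884 → 10.0884 [wait]  node(5,3) S=143.9514 payoff=0.0000 vs cont=1.4376 → 1.4376 [wait]  node(5,4) S=179.0872 payoff=0.0000 vs cont=0.0000 → 0.0000 [wait]  node(5,5) S=222.7989 payoff=0.0000 vs cont=0.0000 → 0.0000 [wait]  ⇒ S*(5)=93.0077
t_4: node(4,0) S=83.3863 payoff=39.8337 vs cont=37.2270 → 39.8337 [stop]  node(4,1) S=103.7392 payoff=19.4808 vs cont=18.3159 → 19.4808 [stop]  node(4,2) S=129.0600 payoff=0.0000 vs cont=5.0357 → 5.0357 [wait]  node(4,3) S=160.5611 payoff=0.0000 vs cont=0.6030 → 0.6030 [wait]  node(4,4) S=199.7509 payoff=0.0000 vs cont=0.0000 → 0.0000 [wait]  ⇒ S*(4)=103.7392
t_3: node(3,0) S=93.0077 payoff=30.2123 vs cont=27.6056 → 30.2123 [stop]  node(3,1) S=115.7091 payoff=7.5109 vs cont=10.9881 → 10.9881 [wait]  node(3,2) S=143.9514 payoff=0.0000 vs cont=2.4495 → 2.4495 [wait]  node(3,3) S=179.0872 payoff=0.0000 vs cont=0.2529 → 0.2529 [wait]  ⇒ S*(3)=93.0077
t_2: node(2,0) S=103.7392 payoff=19.4808 vs cont=18.8192 → 19.4808 [stop]  node(2,1) S=129.0600 payoff=0.0000 vs cont=5.9792 → 5.9792 [wait]  node(2,2) S=160.5611 payoff=0.0000 vs cont=1.1689 → 1.1689 [wait]  ⇒ S*(2)=103.7392
t_1: node(1,0) S=115.7091 payoff=7.5109 vs cont=11.5159 → 11.5159 [wait]  node(1,1) S=143.9514 payoff=0.0000 vs cont=3.1619 → 3.1619 [wait]  ⇒ S*(1)=-
t_0: node(0,0) S=129.0600 payoff=0.0000 vs cont=6.5990 → 6.5990 [wait]  ⇒ S*(0)=-

price = 6.5990
boundary = - - 103.7392 93.0077 103.7392 93.0077 103.7392 93.0077
tree:
6.5990
11.5159 3.1619
19.4808 5.9792 1.1689
30.2123 10.9881 2.4495 0.2529
39.8337 19.4808 5.0357 0.6030 0.0000
48.4598 30.2123 10.0884 1.4376 0.0000 0.0000
56.1936 39.8337 19.4808 3.4274 0.0000 0.0000 0.0000
63.1273 48.4598 30.2123 8.1711 0.0000 0.0000 0.0000 0.0000
69.3438 56.1936 39.8337 19.4808 0.0000 0.0000 0.0000 0.0000 0.0000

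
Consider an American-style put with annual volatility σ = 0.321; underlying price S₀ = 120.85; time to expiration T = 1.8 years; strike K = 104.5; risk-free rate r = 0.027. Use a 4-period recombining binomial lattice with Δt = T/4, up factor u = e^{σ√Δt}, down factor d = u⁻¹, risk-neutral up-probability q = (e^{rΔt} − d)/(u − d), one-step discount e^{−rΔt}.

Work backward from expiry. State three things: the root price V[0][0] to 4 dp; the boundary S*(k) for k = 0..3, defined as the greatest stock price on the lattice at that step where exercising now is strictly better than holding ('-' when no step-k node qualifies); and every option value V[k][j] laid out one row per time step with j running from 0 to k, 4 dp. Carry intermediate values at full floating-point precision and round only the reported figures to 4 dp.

Δt=0.45000  u=1.24028  d=0.80627  q=0.47454  discount=0.98792
step 4 (expiry): payoffs max(K−S,0) = 53.4290 25.9384 0.0000 0.0000 0.0000
step 3: (k=3,j=0): S=63.3421, (K−S)⁺=41.1579, hold=39.8959 ⇒ V=41.1579 exercise | (k=3,j=1): S=97.4380, (K−S)⁺=7.0620, hold=13.4650 ⇒ V=13.4650 continue | (k=3,j=2): S=149.8873, (K−S)⁺=0.0000, hold=0.0000 ⇒ V=0.0000 continue | (k=3,j=3): S=230.5690, (K−S)⁺=0.0000, hold=0.0000 ⇒ V=0.0000 continue  boundary S*=63.3421
step 2: (k=2,j=0): S=78.5616, (K−S)⁺=25.9384, hold=27.6782 ⇒ V=27.6782 continue | (k=2,j=1): S=120.8500, (K−S)⁺=0.0000, hold=6.9899 ⇒ V=6.9899 continue | (k=2,j=2): S=185.9015, (K−S)⁺=0.0000, hold=0.0000 ⇒ V=0.0000 continue  boundary S*=-
step 1: (k=1,j=0): S=97.4380, (K−S)⁺=7.0620, hold=17.6451 ⇒ V=17.6451 continue | (k=1,j=1): S=149.8873, (K−S)⁺=0.0000, hold=3.6285 ⇒ V=3.6285 continue  boundary S*=-
step 0: (k=0,j=0): S=120.8500, (K−S)⁺=0.0000, hold=10.8609 ⇒ V=10.8609 continue  boundary S*=-

price = 10.8609
boundary = - - - 63.3421
tree:
10.8609
17.6451 3.6285
27.6782 6.9899 0.0000
41.1579 13.4650 0.0000 0.0000
53.4290 25.9384 0.0000 0.0000 0.0000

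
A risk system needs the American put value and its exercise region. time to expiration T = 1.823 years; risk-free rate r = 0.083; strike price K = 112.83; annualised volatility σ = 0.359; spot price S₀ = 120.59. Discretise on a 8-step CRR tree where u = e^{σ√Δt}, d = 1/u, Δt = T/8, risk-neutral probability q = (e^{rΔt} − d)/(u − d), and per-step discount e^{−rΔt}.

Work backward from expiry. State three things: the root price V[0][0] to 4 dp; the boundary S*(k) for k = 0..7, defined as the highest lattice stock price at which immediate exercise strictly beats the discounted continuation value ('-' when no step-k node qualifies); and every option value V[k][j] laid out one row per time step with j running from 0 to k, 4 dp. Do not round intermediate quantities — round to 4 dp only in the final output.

price = 12.5542
boundary = - - - 72.1161 60.7583 72.1161 85.5970 72.1161
tree:
12.5542
19.1878 6.7168
28.4411 11.1074 2.7938
40.7139 17.8353 5.1263 0.6808
52.0717 27.5956 9.2227 1.4238 0.0000
61.6407 40.7139 16.1547 2.9775 0.0000 0.0000
69.7026 52.0717 27.2330 6.2268 0.0000 0.0000 0.0000
76.4949 61.6407 40.7139 13.0221 0.0000 0.0000 0.0000 0.0000
82.2174 69.7026 52.0717 27.2330 0.0000 0.0000 0.0000 0.0000 0.0000

Δt=0.22787, u=1.18693, d=0.84251, q=0.51270, disc=e^(-rΔt)=0.98126
k=8 terminal: V=max(K-S,0) → 82.2174 69.7026 52.0717 27.2330 0.0000 0.0000 0.0000 0.0000 0.0000
k=7: j=0 S=36.3351 intr=76.4949 cont=74.3809 V=76.4949[EX]; j=1 S=51.1893 intr=61.6407 cont=59.5267 V=61.6407[EX]; j=2 S=72.1161 intr=40.7139 cont=38.6000 V=40.7139[EX]; j=3 S=101.5979 intr=11.2321 cont=13.0221 V=13.0221[hold]; j=4 S=143.1323 intr=0.0000 cont=0.0000 V=0.0000[hold]; j=5 S=201.6464 intr=0.0000 cont=0.0000 V=0.0000[hold]; j=6 S=284.0818 intr=0.0000 cont=0.0000 V=0.0000[hold]; j=7 S=400.2176 intr=0.0000 cont=0.0000 V=0.0000[hold]  S*(7)=72.1161
k=6: j=0 S=43.1274 intr=69.7026 cont=67.5887 V=69.7026[EX]; j=1 S=60.7583 intr=52.0717 cont=49.9577 V=52.0717[EX]; j=2 S=85.5970 intr=27.2330 cont=26.0196 V=27.2330[EX]; j=3 S=120.5900 intr=0.0000 cont=6.2268 V=6.2268[hold]; j=4 S=169.8886 intr=0.0000 cont=0.0000 V=0.0000[hold]; j=5 S=239.3409 intr=0.0000 cont=0.0000 V=0.0000[hold]; j=6 S=337.1862 intr=0.0000 cont=0.0000 V=0.0000[hold]  S*(6)=85.5970
k=5: j=0 S=51.1893 intr=61.6407 cont=59.5267 V=61.6407[EX]; j=1 S=72.1161 intr=40.7139 cont=38.6000 V=40.7139[EX]; j=2 S=101.5979 intr=11.2321 cont=16.1547 V=16.1547[hold]; j=3 S=143.1323 intr=0.0000 cont=2.9775 V=2.9775[hold]; j=4 S=201.6464 intr=0.0000 cont=0.0000 V=0.0000[hold]; j=5 S=284.0818 intr=0.0000 cont=0.0000 V=0.0000[hold]  S*(5)=72.1161
k=4: j=0 S=60.7583 intr=52.0717 cont=49.9577 V=52.0717[EX]; j=1 S=85.5970 intr=27.2330 cont=27.5956 V=27.5956[hold]; j=2 S=120.5900 intr=0.0000 cont=9.2227 V=9.2227[hold]; j=3 S=169.8886 intr=0.0000 cont=1.4238 V=1.4238[hold]; j=4 S=239.3409 intr=0.0000 cont=0.0000 V=0.0000[hold]  S*(4)=60.7583
k=3: j=0 S=72.1161 intr=40.7139 cont=38.7824 V=40.7139[EX]; j=1 S=101.5979 intr=11.2321 cont=17.8353 V=17.8353[hold]; j=2 S=143.1323 intr=0.0000 cont=5.1263 V=5.1263[hold]; j=3 S=201.6464 intr=0.0000 cont=0.6808 V=0.6808[hold]  S*(3)=72.1161
k=2: j=0 S=85.5970 intr=27.2330 cont=28.4411 V=28.4411[hold]; j=1 S=120.5900 intr=0.0000 cont=11.1074 V=11.1074[hold]; j=2 S=169.8886 intr=0.0000 cont=2.7938 V=2.7938[hold]  S*(2)=-
k=1: j=0 S=101.5979 intr=11.2321 cont=19.1878 V=19.1878[hold]; j=1 S=143.1323 intr=0.0000 cont=6.7168 V=6.7168[hold]  S*(1)=-
k=0: j=0 S=120.5900 intr=0.0000 cont=12.5542 V=12.5542[hold]  S*(0)=-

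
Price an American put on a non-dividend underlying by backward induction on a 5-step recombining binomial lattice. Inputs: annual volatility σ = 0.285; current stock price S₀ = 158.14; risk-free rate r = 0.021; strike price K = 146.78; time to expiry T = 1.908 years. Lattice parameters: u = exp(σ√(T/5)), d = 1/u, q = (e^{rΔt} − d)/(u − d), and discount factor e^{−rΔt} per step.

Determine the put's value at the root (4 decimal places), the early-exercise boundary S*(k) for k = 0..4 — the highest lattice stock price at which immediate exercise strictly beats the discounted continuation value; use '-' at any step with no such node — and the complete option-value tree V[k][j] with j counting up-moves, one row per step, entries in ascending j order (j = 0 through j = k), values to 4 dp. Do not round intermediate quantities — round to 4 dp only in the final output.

price = 17.0539
boundary = - - - 93.2529 111.2044
tree:
17.0539
25.9052 7.7066
38.0636 13.1071 1.9580
53.5271 21.8724 3.7871 0.0000
68.5808 35.5756 7.3251 0.0000 0.0000
81.2044 53.5271 14.1683 0.0000 0.0000 0.0000

params: Δt=0.38160 u=1.19250 d=0.83857 q=0.47883 e^(-rΔt)=0.99202
t_5 payoffs: 81.2044 53.5271 14.1683 0.0000 0.0000 0.0000
t_4: node(4,0) S=78.1992 payoff=68.5808 vs cont=67.4092 → 68.5808 [stop]  node(4,1) S=111.2044 payoff=35.5756 vs cont=34.4040 → 35.5756 [stop]  node(4,2) S=158.1400 payoff=0.0000 vs cont=7.3251 → 7.3251 [wait]  node(4,3) S=224.8855 payoff=0.0000 vs cont=0.0000 → 0.0000 [wait]  node(4,4) S=319.8019 payoff=0.0000 vs cont=0.0000 → 0.0000 [wait]  ⇒ S*(4)=111.2044
t_3: node(3,0) S=93.2529 payoff=53.5271 vs cont=52.3556 → 53.5271 [stop]  node(3,1) S=132.6117 payoff=14.1683 vs cont=21.8724 → 21.8724 [wait]  node(3,2) S=188.5826 payoff=0.0000 vs cont=3.7871 → 3.7871 [wait]  node(3,3) S=268.1768 payoff=0.0000 vs cont=0.0000 → 0.0000 [wait]  ⇒ S*(3)=93.2529
t_2: node(2,0) S=111.2044 payoff=35.5756 vs cont=38.0636 → 38.0636 [wait]  node(2,1) S=158.1400 payoff=0.0000 vs cont=13.1071 → 13.1071 [wait]  node(2,2) S=224.8855 payoff=0.0000 vs cont=1.9580 → 1.9580 [wait]  ⇒ S*(2)=-
t_1: node(1,0) S=132.6117 payoff=14.1683 vs cont=25.9052 → 25.9052 [wait]  node(1,1) S=188.5826 payoff=0.0000 vs cont=7.7066 → 7.7066 [wait]  ⇒ S*(1)=-
t_0: node(0,0) S=158.1400 payoff=0.0000 vs cont=17.0539 → 17.0539 [wait]  ⇒ S*(0)=-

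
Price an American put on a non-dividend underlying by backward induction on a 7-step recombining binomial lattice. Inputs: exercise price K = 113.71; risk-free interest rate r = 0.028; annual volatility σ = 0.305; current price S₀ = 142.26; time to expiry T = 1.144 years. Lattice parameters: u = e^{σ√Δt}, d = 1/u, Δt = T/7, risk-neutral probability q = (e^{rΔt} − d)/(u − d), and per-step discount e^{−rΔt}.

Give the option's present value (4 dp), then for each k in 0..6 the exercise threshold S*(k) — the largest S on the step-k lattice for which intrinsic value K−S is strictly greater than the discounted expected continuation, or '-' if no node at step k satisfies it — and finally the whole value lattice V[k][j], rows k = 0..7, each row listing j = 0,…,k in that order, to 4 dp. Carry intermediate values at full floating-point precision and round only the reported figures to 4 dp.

price = 5.3993
boundary = - - - - - 76.7962 86.8737
tree:
5.3993
8.4783 2.2166
12.9704 3.8406 0.5320
19.2112 6.5385 1.0434 0.0000
27.3217 10.8745 2.0464 0.0000 0.0000
36.9138 17.5054 4.0134 0.0000 0.0000 0.0000
45.8223 26.8363 7.8709 0.0000 0.0000 0.0000 0.0000
53.6974 36.9138 15.4364 0.0000 0.0000 0.0000 0.0000 0.0000

params: Δt=0.16343 u=1.13122 d=0.88400 q=0.48777 e^(-rΔt)=0.99543
t_7 payoffs: 53.6974 36.9138 15.4364 0.0000 0.0000 0.0000 0.0000 0.0000
t_6: node(6,0) S=67.8877 payoff=45.8223 vs cont=45.3031 → 45.8223 [stop]  node(6,1) S=86.8737 payoff=26.8363 vs cont=26.3171 → 26.8363 [stop]  node(6,2) S=111.1695 payoff=2.5405 vs cont=7.8709 → 7.8709 [wait]  node(6,3) S=142.2600 payoff=0.0000 vs cont=0.0000 → 0.0000 [wait]  node(6,4) S=182.0455 payoff=0.0000 vs cont=0.0000 → 0.0000 [wait]  node(6,5) S=232.9578 payoff=0.0000 vs cont=0.0000 → 0.0000 [wait]  node(6,6) S=298.1085 payoff=0.0000 vs cont=0.0000 → 0.0000 [wait]  ⇒ S*(6)=86.8737
t_5: node(5,0) S=76.7962 payoff=36.9138 vs cont=36.3946 → 36.9138 [stop]  node(5,1) S=98.2736 payoff=15.4364 vs cont=17.5054 → 17.5054 [wait]  node(5,2) S=125.7576 payoff=0.0000 vs cont=4.0134 → 4.0134 [wait]  node(5,3) S=160.9279 payoff=0.0000 vs cont=0.0000 → 0.0000 [wait]  node(5,4) S=205.9343 payoff=0.0000 vs cont=0.0000 → 0.0000 [wait]  node(5,5) S=263.5274 payoff=0.0000 vs cont=0.0000 → 0.0000 [wait]  ⇒ S*(5)=76.7962
t_4: node(4,0) S=86.8737 payoff=26.8363 vs cont=27.3217 → 27.3217 [wait]  node(4,1) S=111.1695 payoff=2.5405 vs cont=10.8745 → 10.8745 [wait]  node(4,2) S=142.2600 payoff=0.0000 vs cont=2.0464 → 2.0464 [wait]  node(4,3) S=182.0455 payoff=0.0000 vs cont=0.0000 → 0.0000 [wait]  node(4,4) S=232.9578 payoff=0.0000 vs cont=0.0000 → 0.0000 [wait]  ⇒ S*(4)=-
t_3: node(3,0) S=98.2736 payoff=15.4364 vs cont=19.2112 → 19.2112 [wait]  node(3,1) S=125.7576 payoff=0.0000 vs cont=6.5385 → 6.5385 [wait]  node(3,2) S=160.9279 payoff=0.0000 vs cont=1.0434 → 1.0434 [wait]  node(3,3) S=205.9343 payoff=0.0000 vs cont=0.0000 → 0.0000 [wait]  ⇒ S*(3)=-
t_2: node(2,0) S=111.1695 payoff=2.5405 vs cont=12.9704 → 12.9704 [wait]  node(2,1) S=142.2600 payoff=0.0000 vs cont=3.8406 → 3.8406 [wait]  node(2,2) S=182.0455 payoff=0.0000 vs cont=0.5320 → 0.5320 [wait]  ⇒ S*(2)=-
t_1: node(1,0) S=125.7576 payoff=0.0000 vs cont=8.4783 → 8.4783 [wait]  node(1,1) S=160.9279 payoff=0.0000 vs cont=2.2166 → 2.2166 [wait]  ⇒ S*(1)=-
t_0: node(0,0) S=142.2600 payoff=0.0000 vs cont=5.3993 → 5.3993 [wait]  ⇒ S*(0)=-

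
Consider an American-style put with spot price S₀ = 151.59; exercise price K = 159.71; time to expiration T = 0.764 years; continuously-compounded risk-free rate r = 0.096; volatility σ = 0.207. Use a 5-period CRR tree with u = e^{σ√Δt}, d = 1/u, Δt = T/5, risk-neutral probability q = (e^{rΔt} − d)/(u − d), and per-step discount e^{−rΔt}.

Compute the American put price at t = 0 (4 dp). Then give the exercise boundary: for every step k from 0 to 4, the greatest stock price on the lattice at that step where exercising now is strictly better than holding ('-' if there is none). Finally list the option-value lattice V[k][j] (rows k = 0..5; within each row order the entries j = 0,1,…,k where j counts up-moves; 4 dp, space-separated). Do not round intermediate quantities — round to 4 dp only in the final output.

Δt=0.15280  u=1.08428  d=0.92227  q=0.57099  discount=0.98544
step 5 (expiry): payoffs max(K−S,0) = 58.5603 40.7922 19.9029 0.0000 0.0000 0.0000
step 4: (k=4,j=0): S=109.6745, (K−S)⁺=50.0355, hold=47.7098 ⇒ V=50.0355 exercise | (k=4,j=1): S=128.9402, (K−S)⁺=30.7698, hold=28.4442 ⇒ V=30.7698 exercise | (k=4,j=2): S=151.5900, (K−S)⁺=8.1200, hold=8.4141 ⇒ V=8.4141 continue | (k=4,j=3): S=178.2186, (K−S)⁺=0.0000, hold=0.0000 ⇒ V=0.0000 continue | (k=4,j=4): S=209.5247, (K−S)⁺=0.0000, hold=0.0000 ⇒ V=0.0000 continue  boundary S*=128.9402
step 3: (k=3,j=0): S=118.9178, (K−S)⁺=40.7922, hold=38.4665 ⇒ V=40.7922 exercise | (k=3,j=1): S=139.8071, (K−S)⁺=19.9029, hold=17.7427 ⇒ V=19.9029 exercise | (k=3,j=2): S=164.3659, (K−S)⁺=0.0000, hold=3.5572 ⇒ V=3.5572 continue | (k=3,j=3): S=193.2387, (K−S)⁺=0.0000, hold=0.0000 ⇒ V=0.0000 continue  boundary S*=139.8071
step 2: (k=2,j=0): S=128.9402, (K−S)⁺=30.7698, hold=28.4442 ⇒ V=30.7698 exercise | (k=2,j=1): S=151.5900, (K−S)⁺=8.1200, hold=10.4157 ⇒ V=10.4157 continue | (k=2,j=2): S=178.2186, (K−S)⁺=0.0000, hold=1.5038 ⇒ V=1.5038 continue  boundary S*=128.9402
step 1: (k=1,j=0): S=139.8071, (K−S)⁺=19.9029, hold=18.8689 ⇒ V=19.9029 exercise | (k=1,j=1): S=164.3659, (K−S)⁺=0.0000, hold=5.2495 ⇒ V=5.2495 continue  boundary S*=139.8071
step 0: (k=0,j=0): S=151.5900, (K−S)⁺=8.1200, hold=11.3679 ⇒ V=11.3679 continue  boundary S*=-

price = 11.3679
boundary = - 139.8071 128.9402 139.8071 128.9402
tree:
11.3679
19.9029 5.2495
30.7698 10.4157 1.5038
40.7922 19.9029 3.5572 0.0000
50.0355 30.7698 8.4141 0.0000 0.0000
58.5603 40.7922 19.9029 0.0000 0.0000 0.0000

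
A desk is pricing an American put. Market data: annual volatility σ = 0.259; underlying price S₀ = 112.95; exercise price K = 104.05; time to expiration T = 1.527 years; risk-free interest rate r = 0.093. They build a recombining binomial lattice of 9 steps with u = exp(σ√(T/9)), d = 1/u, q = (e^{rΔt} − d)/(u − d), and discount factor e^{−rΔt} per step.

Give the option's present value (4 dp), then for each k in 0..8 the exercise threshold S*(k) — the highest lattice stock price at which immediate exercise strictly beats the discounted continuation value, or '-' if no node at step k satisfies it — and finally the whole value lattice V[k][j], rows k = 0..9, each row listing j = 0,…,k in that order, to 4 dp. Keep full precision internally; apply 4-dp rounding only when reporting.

params: Δt=0.16967 u=1.11258 d=0.89881 q=0.54775 e^(-rΔt)=0.98434
t_9 payoffs: 60.8089 50.5244 37.7939 22.0357 2.5294 0.0000 0.0000 0.0000 0.0000 0.0000
t_8: node(8,0) S=48.1093 payoff=55.9407 vs cont=54.3118 → 55.9407 [stop]  node(8,1) S=59.5516 payoff=44.4984 vs cont=42.8695 → 44.4984 [stop]  node(8,2) S=73.7153 payoff=30.3347 vs cont=28.7058 → 30.3347 [stop]  node(8,3) S=91.2477 payoff=12.8023 vs cont=11.1734 → 12.8023 [stop]  node(8,4) S=112.9500 payoff=0.0000 vs cont=1.1260 → 1.1260 [wait]  node(8,5) S=139.8140 payoff=0.0000 vs cont=0.0000 → 0.0000 [wait]  node(8,6) S=173.0672 payoff=0.0000 vs cont=0.0000 → 0.0000 [wait]  node(8,7) S=214.2294 payoff=0.0000 vs cont=0.0000 → 0.0000 [wait]  node(8,8) S=265.1816 payoff=0.0000 vs cont=0.0000 → 0.0000 [wait]  ⇒ S*(8)=91.2477
t_7: node(7,0) S=53.5256 payoff=50.5244 vs cont=48.8955 → 50.5244 [stop]  node(7,1) S=66.2561 payoff=37.7939 vs cont=36.1650 → 37.7939 [stop]  node(7,2) S=82.0143 payoff=22.0357 vs cont=20.4067 → 22.0357 [stop]  node(7,3) S=101.5206 payoff=2.5294 vs cont=6.3063 → 6.3063 [wait]  node(7,4) S=125.6662 payoff=0.0000 vs cont=0.5013 → 0.5013 [wait]  node(7,5) S=155.5545 payoff=0.0000 vs cont=0.0000 → 0.0000 [wait]  node(7,6) S=192.5515 payoff=0.0000 vs cont=0.0000 → 0.0000 [wait]  node(7,7) S=238.3478 payoff=0.0000 vs cont=0.0000 → 0.0000 [wait]  ⇒ S*(7)=82.0143
t_6: node(6,0) S=59.5516 payoff=44.4984 vs cont=42.8695 → 44.4984 [stop]  node(6,1) S=73.7153 payoff=30.3347 vs cont=28.7058 → 30.3347 [stop]  node(6,2) S=91.2477 payoff=12.8023 vs cont=13.2098 → 13.2098 [wait]  node(6,3) S=112.9500 payoff=0.0000 vs cont=3.0776 → 3.0776 [wait]  node(6,4) S=139.8140 payoff=0.0000 vs cont=0.2231 → 0.2231 [wait]  node(6,5) S=173.0672 payoff=0.0000 vs cont=0.0000 → 0.0000 [wait]  node(6,6) S=214.2294 payoff=0.0000 vs cont=0.0000 → 0.0000 [wait]  ⇒ S*(6)=73.7153
t_5: node(5,0) S=66.2561 payoff=37.7939 vs cont=36.1650 → 37.7939 [stop]  node(5,1) S=82.0143 payoff=22.0357 vs cont=20.6264 → 22.0357 [stop]  node(5,2) S=101.5206 payoff=2.5294 vs cont=7.5400 → 7.5400 [wait]  node(5,3) S=125.6662 payoff=0.0000 vs cont=1.4904 → 1.4904 [wait]  node(5,4) S=155.5545 payoff=0.0000 vs cont=0.0993 → 0.0993 [wait]  node(5,5) S=192.5515 payoff=0.0000 vs cont=0.0000 → 0.0000 [wait]  ⇒ S*(5)=82.0143
t_4: node(4,0) S=73.7153 payoff=30.3347 vs cont=28.7058 → 30.3347 [stop]  node(4,1) S=91.2477 payoff=12.8023 vs cont=13.8749 → 13.8749 [wait]  node(4,2) S=112.9500 payoff=0.0000 vs cont=4.1601 → 4.1601 [wait]  node(4,3) S=139.8140 payoff=0.0000 vs cont=0.7170 → 0.7170 [wait]  node(4,4) S=173.0672 payoff=0.0000 vs cont=0.0442 → 0.0442 [wait]  ⇒ S*(4)=73.7153
t_3: node(3,0) S=82.0143 payoff=22.0357 vs cont=20.9851 → 22.0357 [stop]  node(3,1) S=101.5206 payoff=2.5294 vs cont=8.4197 → 8.4197 [wait]  node(3,2) S=125.6662 payoff=0.0000 vs cont=2.2386 → 2.2386 [wait]  node(3,3) S=155.5545 payoff=0.0000 vs cont=0.3430 → 0.3430 [wait]  ⇒ S*(3)=82.0143
t_2: node(2,0) S=91.2477 payoff=12.8023 vs cont=14.3493 → 14.3493 [wait]  node(2,1) S=112.9500 payoff=0.0000 vs cont=4.9552 → 4.9552 [wait]  node(2,2) S=139.8140 payoff=0.0000 vs cont=1.1815 → 1.1815 [wait]  ⇒ S*(2)=-
t_1: node(1,0) S=101.5206 payoff=2.5294 vs cont=9.0596 → 9.0596 [wait]  node(1,1) S=125.6662 payoff=0.0000 vs cont=2.8429 → 2.8429 [wait]  ⇒ S*(1)=-
t_0: node(0,0) S=112.9500 payoff=0.0000 vs cont=5.5659 → 5.5659 [wait]  ⇒ S*(0)=-

price = 5.5659
boundary = - - - 82.0143 73.7153 82.0143 73.7153 82.0143 91.2477
tree:
5.5659
9.0596 2.8429
14.3493 4.9552 1.1815
22.0357 8.4197 2.2386 0.3430
30.3347 13.8749 4.1601 0.7170 0.0442
37.7939 22.0357 7.5400 1.4904 0.0993 0.0000
44.4984 30.3347 13.2098 3.0776 0.2231 0.0000 0.0000
50.5244 37.7939 22.0357 6.3063 0.5013 0.0000 0.0000 0.0000
55.9407 44.4984 30.3347 12.8023 1.1260 0.0000 0.0000 0.0000 0.0000
60.8089 50.5244 37.7939 22.0357 2.5294 0.0000 0.0000 0.0000 0.0000 0.0000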